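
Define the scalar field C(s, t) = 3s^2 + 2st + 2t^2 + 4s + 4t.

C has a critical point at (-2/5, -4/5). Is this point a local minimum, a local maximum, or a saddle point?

local minimum

The Hessian of C is constant: H = [[6, 2], [2, 4]].
det(H) = 6·4 − 2² = 20.
det(H) > 0 and tr(H) = 10 > 0, so H is positive definite and the point is a local minimum.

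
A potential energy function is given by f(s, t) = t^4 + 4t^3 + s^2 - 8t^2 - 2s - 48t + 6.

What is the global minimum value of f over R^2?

f(s,t) separates as P(s) + Q(t) + 6, so its minimum is min P + min Q + 6.
P'(s) = 2s - 2 vanishes at s ∈ {1}; Q'(t) = 4(t - 2)(t + 2)(t + 3) vanishes at t ∈ {-3, -2, 2}.
Local minima of P (where P''>0): P(1)=-1. Local minima of Q: Q(-3)=45, Q(2)=-80.
So the global minimum of f is P(1) + Q(2) + 6 = -1 − 80 + 6 = -75, attained at (1, 2).

-75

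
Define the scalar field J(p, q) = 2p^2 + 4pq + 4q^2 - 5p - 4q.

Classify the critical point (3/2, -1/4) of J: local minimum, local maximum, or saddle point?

local minimum

The Hessian of J is constant: H = [[4, 4], [4, 8]].
det(H) = 4·8 − 4² = 16.
det(H) > 0 and tr(H) = 12 > 0, so H is positive definite and the point is a local minimum.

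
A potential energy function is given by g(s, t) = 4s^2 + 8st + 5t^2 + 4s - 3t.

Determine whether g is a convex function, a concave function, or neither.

convex

g is quadratic, so its Hessian is the constant matrix H = [[8, 8], [8, 10]].
det(H) = 16, tr(H) = 18.
det(H) > 0 and tr(H) > 0, so H is positive definite everywhere: convex.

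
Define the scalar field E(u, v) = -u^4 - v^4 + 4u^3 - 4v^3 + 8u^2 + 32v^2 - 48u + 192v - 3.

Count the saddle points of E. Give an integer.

4

E separates as a function of u plus a function of v, so ∇E=0 decouples.
∂E/∂u = -4(u - 3)(u - 2)(u + 2) = 0 at u ∈ {-2, 2, 3}; ∂E/∂v = -4(v - 4)(v + 3)(v + 4) = 0 at v ∈ {-4, -3, 4}.
The Hessian is diagonal: diag(E_uu, E_vv). Second derivatives: E_uu(-2)=-80, E_uu(2)=16, E_uu(3)=-20; E_vv(-4)=-32, E_vv(-3)=28, E_vv(4)=-224.
Saddle points occur where the two diagonal entries have opposite signs: (-2, -3), (2, -4), (2, 4), (3, -3). Count: 4.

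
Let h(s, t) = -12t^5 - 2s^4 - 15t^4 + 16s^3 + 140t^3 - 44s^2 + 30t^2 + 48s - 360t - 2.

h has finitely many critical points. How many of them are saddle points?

h separates as a function of s plus a function of t, so ∇h=0 decouples.
∂h/∂s = -8(s - 3)(s - 2)(s - 1) = 0 at s ∈ {1, 2, 3}; ∂h/∂t = -60(t - 2)(t - 1)(t + 1)(t + 3) = 0 at t ∈ {-3, -1, 1, 2}.
The Hessian is diagonal: diag(h_ss, h_tt). Second derivatives: h_ss(1)=-16, h_ss(2)=8, h_ss(3)=-16; h_tt(-3)=2400, h_tt(-1)=-720, h_tt(1)=480, h_tt(2)=-900.
Saddle points occur where the two diagonal entries have opposite signs: (1, -3), (1, 1), (2, -1), (2, 2), (3, -3), (3, 1). Count: 6.

6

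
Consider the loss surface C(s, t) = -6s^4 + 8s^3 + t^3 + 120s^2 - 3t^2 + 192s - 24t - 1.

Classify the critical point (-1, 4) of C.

The mixed partial ∂²C/∂s∂t is 0, so the Hessian at any point is diag(C_ss, C_tt) = diag(24(-3s^2 + 2s + 10), 6(t - 1)).
At (-1, 4): H = diag(120, 18).
Both eigenvalues are positive, so H is positive definite: a local minimum.

local minimum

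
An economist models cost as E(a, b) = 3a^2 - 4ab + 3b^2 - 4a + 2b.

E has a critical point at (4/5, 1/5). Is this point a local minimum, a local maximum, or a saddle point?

The Hessian of E is constant: H = [[6, -4], [-4, 6]].
det(H) = 6·6 − (-4)² = 20.
det(H) > 0 and tr(H) = 12 > 0, so H is positive definite and the point is a local minimum.

local minimum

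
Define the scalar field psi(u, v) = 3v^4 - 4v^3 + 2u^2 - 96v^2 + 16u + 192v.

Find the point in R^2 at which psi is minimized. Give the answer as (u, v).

(-4, -4)

psi(u,v) separates as P(u) + Q(v), so its minimum is min P + min Q.
P'(u) = 4u + 16 vanishes at u ∈ {-4}; Q'(v) = 12(v - 4)(v - 1)(v + 4) vanishes at v ∈ {-4, 1, 4}.
Local minima of P (where P''>0): P(-4)=-32. Local minima of Q: Q(-4)=-1280, Q(4)=-256.
So the global minimum of psi is P(-4) + Q(-4) = -32 − 1280 = -1312, attained at (-4, -4).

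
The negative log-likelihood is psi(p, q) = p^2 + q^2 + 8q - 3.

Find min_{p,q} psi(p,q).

psi(p,q) separates as A(p) + B(q) − 3, so its minimum is min A + min B − 3.
A'(p) = 2p vanishes at p ∈ {0}; B'(q) = 2q + 8 vanishes at q ∈ {-4}.
Local minima of A (where A''>0): A(0)=0. Local minima of B: B(-4)=-16.
So the global minimum of psi is A(0) + B(-4) − 3 = 0 − 16 − 3 = -19, attained at (0, -4).

-19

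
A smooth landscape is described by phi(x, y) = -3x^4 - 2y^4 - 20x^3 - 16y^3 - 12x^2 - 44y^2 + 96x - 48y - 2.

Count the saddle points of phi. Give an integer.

phi separates as a function of x plus a function of y, so ∇phi=0 decouples.
∂phi/∂x = -12(x - 1)(x + 2)(x + 4) = 0 at x ∈ {-4, -2, 1}; ∂phi/∂y = -8(y + 1)(y + 2)(y + 3) = 0 at y ∈ {-3, -2, -1}.
The Hessian is diagonal: diag(phi_xx, phi_yy). Second derivatives: phi_xx(-4)=-120, phi_xx(-2)=72, phi_xx(1)=-180; phi_yy(-3)=-16, phi_yy(-2)=8, phi_yy(-1)=-16.
Saddle points occur where the two diagonal entries have opposite signs: (-4, -2), (-2, -3), (-2, -1), (1, -2). Count: 4.

4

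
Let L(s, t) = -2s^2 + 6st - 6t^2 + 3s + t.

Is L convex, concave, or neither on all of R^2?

L is quadratic, so its Hessian is the constant matrix H = [[-4, 6], [6, -12]].
det(H) = 12, tr(H) = -16.
det(H) > 0 and tr(H) < 0, so H is negative definite everywhere: concave.

concave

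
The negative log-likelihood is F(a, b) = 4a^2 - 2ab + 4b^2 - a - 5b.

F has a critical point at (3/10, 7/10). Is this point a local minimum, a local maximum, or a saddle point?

The Hessian of F is constant: H = [[8, -2], [-2, 8]].
det(H) = 8·8 − (-2)² = 60.
det(H) > 0 and tr(H) = 16 > 0, so H is positive definite and the point is a local minimum.

local minimum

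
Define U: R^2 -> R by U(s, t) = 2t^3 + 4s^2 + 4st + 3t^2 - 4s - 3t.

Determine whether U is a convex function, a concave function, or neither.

The term 2t^3 is cubic, so the Hessian is not constant.
∂²U/∂t² = 12t + 6, which takes both signs as t varies (negative for sufficiently negative t). A diagonal entry of the Hessian changing sign means the Hessian is neither positive- nor negative-semidefinite on all of R^2.

neither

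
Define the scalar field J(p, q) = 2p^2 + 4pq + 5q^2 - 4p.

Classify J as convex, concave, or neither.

convex

J is quadratic, so its Hessian is the constant matrix H = [[4, 4], [4, 10]].
det(H) = 24, tr(H) = 14.
det(H) > 0 and tr(H) > 0, so H is positive definite everywhere: convex.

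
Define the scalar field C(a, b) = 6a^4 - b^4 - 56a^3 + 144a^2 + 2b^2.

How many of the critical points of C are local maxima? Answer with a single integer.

C separates as a function of a plus a function of b, so ∇C=0 decouples.
∂C/∂a = 24a(a - 4)(a - 3) = 0 at a ∈ {0, 3, 4}; ∂C/∂b = -4b(b - 1)(b + 1) = 0 at b ∈ {-1, 0, 1}.
The Hessian is diagonal: diag(C_aa, C_bb). Second derivatives: C_aa(0)=288, C_aa(3)=-72, C_aa(4)=96; C_bb(-1)=-8, C_bb(0)=4, C_bb(1)=-8.
Local maxima occur where both diagonal entries negative: (3, -1), (3, 1). Count: 2.

2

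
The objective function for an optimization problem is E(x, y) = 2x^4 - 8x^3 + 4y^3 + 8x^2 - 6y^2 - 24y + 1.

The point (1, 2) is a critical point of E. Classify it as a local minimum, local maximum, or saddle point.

The mixed partial ∂²E/∂x∂y is 0, so the Hessian at any point is diag(E_xx, E_yy) = diag(8(3x^2 - 6x + 2), 12(2y - 1)).
At (1, 2): H = diag(-8, 36).
The eigenvalues have opposite signs, so H is indefinite: a saddle point.

saddle point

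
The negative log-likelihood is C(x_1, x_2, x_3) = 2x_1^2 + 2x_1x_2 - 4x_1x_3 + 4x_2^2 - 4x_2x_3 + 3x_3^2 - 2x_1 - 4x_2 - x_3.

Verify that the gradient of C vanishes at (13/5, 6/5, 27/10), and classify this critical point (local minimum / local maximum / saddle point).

∇C = (4x_1 + 2x_2 - 4x_3 - 2, 2x_1 + 8x_2 - 4x_3 - 4, -4x_1 - 4x_2 + 6x_3 - 1); substituting (13/5, 6/5, 27/10) gives ∇C = (0, 0, 0), so (13/5, 6/5, 27/10) is indeed a critical point.
The Hessian is constant: H = [[4, 2, -4], [2, 8, -4], [-4, -4, 6]].
Leading principal minors: Δ₁ = 4, Δ₂ = 28, Δ₃ = 40.
All leading minors are positive, so H is positive definite: a local minimum.

local minimum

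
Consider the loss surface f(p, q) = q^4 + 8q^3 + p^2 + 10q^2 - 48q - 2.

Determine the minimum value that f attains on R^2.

-31

f(p,q) separates as A(p) + B(q) − 2, so its minimum is min A + min B − 2.
A'(p) = 2p vanishes at p ∈ {0}; B'(q) = 4(q - 1)(q + 3)(q + 4) vanishes at q ∈ {-4, -3, 1}.
Local minima of A (where A''>0): A(0)=0. Local minima of B: B(-4)=96, B(1)=-29.
So the global minimum of f is A(0) + B(1) − 2 = 0 − 29 − 2 = -31, attained at (0, 1).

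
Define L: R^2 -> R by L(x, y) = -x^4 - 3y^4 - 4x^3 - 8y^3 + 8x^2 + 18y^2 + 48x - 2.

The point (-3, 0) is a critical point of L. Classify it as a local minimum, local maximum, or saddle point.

saddle point

The mixed partial ∂²L/∂x∂y is 0, so the Hessian at any point is diag(L_xx, L_yy) = diag(4(-3x^2 - 6x + 4), 12(-3y^2 - 4y + 3)).
At (-3, 0): H = diag(-20, 36).
The eigenvalues have opposite signs, so H is indefinite: a saddle point.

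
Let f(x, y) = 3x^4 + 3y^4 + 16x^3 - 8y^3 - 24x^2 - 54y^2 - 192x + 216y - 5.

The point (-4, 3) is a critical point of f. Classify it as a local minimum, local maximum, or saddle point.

The mixed partial ∂²f/∂x∂y is 0, so the Hessian at any point is diag(f_xx, f_yy) = diag(12(3x^2 + 8x - 4), 12(3y^2 - 4y - 9)).
At (-4, 3): H = diag(144, 72).
Both eigenvalues are positive, so H is positive definite: a local minimum.

local minimum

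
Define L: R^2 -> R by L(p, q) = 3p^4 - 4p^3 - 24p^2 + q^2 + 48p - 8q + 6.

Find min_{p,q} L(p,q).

-122

L(p,q) separates as A(p) + B(q) + 6, so its minimum is min A + min B + 6.
A'(p) = 12(p - 2)(p - 1)(p + 2) vanishes at p ∈ {-2, 1, 2}; B'(q) = 2q - 8 vanishes at q ∈ {4}.
Local minima of A (where A''>0): A(-2)=-112, A(2)=16. Local minima of B: B(4)=-16.
So the global minimum of L is A(-2) + B(4) + 6 = -112 − 16 + 6 = -122, attained at (-2, 4).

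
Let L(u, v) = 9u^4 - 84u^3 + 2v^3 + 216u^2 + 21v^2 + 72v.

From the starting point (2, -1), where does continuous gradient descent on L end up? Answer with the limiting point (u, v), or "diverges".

(0, -3)

L is separable, so gradient descent decouples: u follows -∂L/∂u, v follows -∂L/∂v.
∂L/∂u = 36u(u - 4)(u - 3); at u=2 this is 144, so u decreases.
∂L/∂v = 6(v + 3)(v + 4); at v=-1 this is 36, so v decreases.
u converges to its nearest critical value 0 (a local min of the u-part); v converges to -3. The iterate converges to (0, -3).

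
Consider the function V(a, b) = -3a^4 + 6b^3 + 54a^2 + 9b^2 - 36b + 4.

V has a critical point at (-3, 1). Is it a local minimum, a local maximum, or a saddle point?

saddle point

The mixed partial ∂²V/∂a∂b is 0, so the Hessian at any point is diag(V_aa, V_bb) = diag(36(-a^2 + 3), 18(2b + 1)).
At (-3, 1): H = diag(-216, 54).
The eigenvalues have opposite signs, so H is indefinite: a saddle point.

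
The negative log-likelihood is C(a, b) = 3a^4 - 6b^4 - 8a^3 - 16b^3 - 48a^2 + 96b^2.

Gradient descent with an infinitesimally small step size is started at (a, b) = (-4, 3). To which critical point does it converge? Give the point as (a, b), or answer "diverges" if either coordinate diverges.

diverges

C is separable, so gradient descent decouples: a follows -∂C/∂a, b follows -∂C/∂b.
∂C/∂a = 12a(a - 4)(a + 2); at a=-4 this is -768, so a increases.
∂C/∂b = -24b(b - 2)(b + 4); at b=3 this is -504, so b increases.
The b-coordinate has no critical point in that direction and runs off to infinity.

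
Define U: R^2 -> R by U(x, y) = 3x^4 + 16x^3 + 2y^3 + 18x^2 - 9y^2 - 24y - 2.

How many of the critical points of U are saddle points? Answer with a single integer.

U separates as a function of x plus a function of y, so ∇U=0 decouples.
∂U/∂x = 12x(x + 1)(x + 3) = 0 at x ∈ {-3, -1, 0}; ∂U/∂y = 6(y - 4)(y + 1) = 0 at y ∈ {-1, 4}.
The Hessian is diagonal: diag(U_xx, U_yy). Second derivatives: U_xx(-3)=72, U_xx(-1)=-24, U_xx(0)=36; U_yy(-1)=-30, U_yy(4)=30.
Saddle points occur where the two diagonal entries have opposite signs: (-3, -1), (-1, 4), (0, -1). Count: 3.

3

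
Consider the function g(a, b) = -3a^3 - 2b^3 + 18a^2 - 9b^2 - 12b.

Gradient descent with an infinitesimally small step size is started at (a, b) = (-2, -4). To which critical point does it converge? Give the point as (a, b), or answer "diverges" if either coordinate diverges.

g is separable, so gradient descent decouples: a follows -∂g/∂a, b follows -∂g/∂b.
∂g/∂a = -9a(a - 4); at a=-2 this is -108, so a increases.
∂g/∂b = -6(b + 1)(b + 2); at b=-4 this is -36, so b increases.
a converges to its nearest critical value 0 (a local min of the a-part); b converges to -2. The iterate converges to (0, -2).

(0, -2)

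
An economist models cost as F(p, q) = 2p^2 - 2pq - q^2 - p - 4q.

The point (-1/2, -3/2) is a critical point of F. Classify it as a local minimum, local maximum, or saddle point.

saddle point

The Hessian of F is constant: H = [[4, -2], [-2, -2]].
det(H) = 4·(-2) − (-2)² = -12.
Since det(H) < 0, H is indefinite and the critical point is a saddle point.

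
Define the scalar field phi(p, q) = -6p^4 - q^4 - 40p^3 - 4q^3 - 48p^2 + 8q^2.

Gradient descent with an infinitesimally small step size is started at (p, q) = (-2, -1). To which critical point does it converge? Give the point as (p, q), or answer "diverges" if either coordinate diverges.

(-1, 0)

phi is separable, so gradient descent decouples: p follows -∂phi/∂p, q follows -∂phi/∂q.
∂phi/∂p = -24p(p + 1)(p + 4); at p=-2 this is -96, so p increases.
∂phi/∂q = -4q(q - 1)(q + 4); at q=-1 this is -24, so q increases.
p converges to its nearest critical value -1 (a local min of the p-part); q converges to 0. The iterate converges to (-1, 0).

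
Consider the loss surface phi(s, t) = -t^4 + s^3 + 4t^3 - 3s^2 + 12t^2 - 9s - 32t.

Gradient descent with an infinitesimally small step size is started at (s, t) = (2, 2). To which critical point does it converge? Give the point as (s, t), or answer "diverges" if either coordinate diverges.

(3, 1)

phi is separable, so gradient descent decouples: s follows -∂phi/∂s, t follows -∂phi/∂t.
∂phi/∂s = 3(s - 3)(s + 1); at s=2 this is -9, so s increases.
∂phi/∂t = -4(t - 4)(t - 1)(t + 2); at t=2 this is 32, so t decreases.
s converges to its nearest critical value 3 (a local min of the s-part); t converges to 1. The iterate converges to (3, 1).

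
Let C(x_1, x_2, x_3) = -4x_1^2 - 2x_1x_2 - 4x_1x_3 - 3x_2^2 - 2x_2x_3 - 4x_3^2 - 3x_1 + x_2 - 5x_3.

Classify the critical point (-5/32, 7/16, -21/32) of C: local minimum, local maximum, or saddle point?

local maximum

The Hessian is constant: H = [[-8, -2, -4], [-2, -6, -2], [-4, -2, -8]].
Leading principal minors: Δ₁ = -8, Δ₂ = 44, Δ₃ = -256.
The minors alternate sign starting negative (−, +, −), so H is negative definite: a local maximum.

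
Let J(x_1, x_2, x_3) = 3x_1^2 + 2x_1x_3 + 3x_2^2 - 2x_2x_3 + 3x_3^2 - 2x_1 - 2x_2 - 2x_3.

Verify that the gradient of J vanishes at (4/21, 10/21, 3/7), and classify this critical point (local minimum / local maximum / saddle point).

∇J = (6x_1 + 2x_3 - 2, 6x_2 - 2x_3 - 2, 2x_1 - 2x_2 + 6x_3 - 2); substituting (4/21, 10/21, 3/7) gives ∇J = (0, 0, 0), so (4/21, 10/21, 3/7) is indeed a critical point.
The Hessian is constant: H = [[6, 0, 2], [0, 6, -2], [2, -2, 6]].
Leading principal minors: Δ₁ = 6, Δ₂ = 36, Δ₃ = 168.
All leading minors are positive, so H is positive definite: a local minimum.

local minimum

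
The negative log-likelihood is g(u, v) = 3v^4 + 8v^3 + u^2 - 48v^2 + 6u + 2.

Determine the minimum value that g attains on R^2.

-519

g(u,v) separates as P(u) + Q(v) + 2, so its minimum is min P + min Q + 2.
P'(u) = 2u + 6 vanishes at u ∈ {-3}; Q'(v) = 12v(v - 2)(v + 4) vanishes at v ∈ {-4, 0, 2}.
Local minima of P (where P''>0): P(-3)=-9. Local minima of Q: Q(-4)=-512, Q(2)=-80.
So the global minimum of g is P(-3) + Q(-4) + 2 = -9 − 512 + 2 = -519, attained at (-3, -4).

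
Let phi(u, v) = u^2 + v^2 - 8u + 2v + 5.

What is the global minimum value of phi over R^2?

-12

phi(u,v) separates as P(u) + Q(v) + 5, so its minimum is min P + min Q + 5.
P'(u) = 2u - 8 vanishes at u ∈ {4}; Q'(v) = 2v + 2 vanishes at v ∈ {-1}.
Local minima of P (where P''>0): P(4)=-16. Local minima of Q: Q(-1)=-1.
So the global minimum of phi is P(4) + Q(-1) + 5 = -16 − 1 + 5 = -12, attained at (4, -1).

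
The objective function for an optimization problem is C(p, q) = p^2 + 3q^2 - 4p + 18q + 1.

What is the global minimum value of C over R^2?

-30

C(p,q) separates as A(p) + B(q) + 1, so its minimum is min A + min B + 1.
A'(p) = 2p - 4 vanishes at p ∈ {2}; B'(q) = 6q + 18 vanishes at q ∈ {-3}.
Local minima of A (where A''>0): A(2)=-4. Local minima of B: B(-3)=-27.
So the global minimum of C is A(2) + B(-3) + 1 = -4 − 27 + 1 = -30, attained at (2, -3).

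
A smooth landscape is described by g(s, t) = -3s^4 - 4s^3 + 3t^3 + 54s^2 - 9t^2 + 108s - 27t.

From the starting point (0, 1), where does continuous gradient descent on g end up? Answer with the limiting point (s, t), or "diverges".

(-1, 3)

g is separable, so gradient descent decouples: s follows -∂g/∂s, t follows -∂g/∂t.
∂g/∂s = -12(s - 3)(s + 1)(s + 3); at s=0 this is 108, so s decreases.
∂g/∂t = 9(t - 3)(t + 1); at t=1 this is -36, so t increases.
s converges to its nearest critical value -1 (a local min of the s-part); t converges to 3. The iterate converges to (-1, 3).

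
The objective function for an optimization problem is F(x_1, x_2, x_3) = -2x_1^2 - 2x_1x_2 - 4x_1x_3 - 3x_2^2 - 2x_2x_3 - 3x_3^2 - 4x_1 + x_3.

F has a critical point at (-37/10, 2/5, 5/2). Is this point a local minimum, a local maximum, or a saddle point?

The Hessian is constant: H = [[-4, -2, -4], [-2, -6, -2], [-4, -2, -6]].
Leading principal minors: Δ₁ = -4, Δ₂ = 20, Δ₃ = -40.
The minors alternate sign starting negative (−, +, −), so H is negative definite: a local maximum.

local maximum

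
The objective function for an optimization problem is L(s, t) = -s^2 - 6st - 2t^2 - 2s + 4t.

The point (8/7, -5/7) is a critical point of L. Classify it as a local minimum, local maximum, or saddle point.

saddle point

The Hessian of L is constant: H = [[-2, -6], [-6, -4]].
det(H) = (-2)·(-4) − (-6)² = -28.
Since det(H) < 0, H is indefinite and the critical point is a saddle point.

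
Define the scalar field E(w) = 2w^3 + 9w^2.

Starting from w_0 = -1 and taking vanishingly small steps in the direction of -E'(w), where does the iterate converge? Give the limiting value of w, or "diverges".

E'(w) = 6w(w + 3), so E'(-1) = -12.
Gradient descent moves in the -E' direction, i.e. w is increasing.
The nearest critical point in that direction is w = 0, where E'' = 18 > 0 (a local minimum). The iterate converges there.

0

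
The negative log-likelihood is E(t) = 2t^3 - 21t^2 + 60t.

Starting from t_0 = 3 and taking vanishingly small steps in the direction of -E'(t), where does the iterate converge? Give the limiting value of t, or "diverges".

E'(t) = 6(t - 5)(t - 2), so E'(3) = -12.
Gradient descent moves in the -E' direction, i.e. t is increasing.
The nearest critical point in that direction is t = 5, where E'' = 18 > 0 (a local minimum). The iterate converges there.

5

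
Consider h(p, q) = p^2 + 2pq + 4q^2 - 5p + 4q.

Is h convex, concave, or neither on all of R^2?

h is quadratic, so its Hessian is the constant matrix H = [[2, 2], [2, 8]].
det(H) = 12, tr(H) = 10.
det(H) > 0 and tr(H) > 0, so H is positive definite everywhere: convex.

convex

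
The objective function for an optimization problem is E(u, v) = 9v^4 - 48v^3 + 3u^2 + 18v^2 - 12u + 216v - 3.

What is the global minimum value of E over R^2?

E(u,v) separates as P(u) + Q(v) − 3, so its minimum is min P + min Q − 3.
P'(u) = 6u - 12 vanishes at u ∈ {2}; Q'(v) = 36(v - 3)(v - 2)(v + 1) vanishes at v ∈ {-1, 2, 3}.
Local minima of P (where P''>0): P(2)=-12. Local minima of Q: Q(-1)=-141, Q(3)=243.
So the global minimum of E is P(2) + Q(-1) − 3 = -12 − 141 − 3 = -156, attained at (2, -1).

-156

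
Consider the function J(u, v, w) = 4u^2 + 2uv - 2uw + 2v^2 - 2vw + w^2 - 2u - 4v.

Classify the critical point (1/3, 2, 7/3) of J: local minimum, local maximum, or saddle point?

The Hessian is constant: H = [[8, 2, -2], [2, 4, -2], [-2, -2, 2]].
Leading principal minors: Δ₁ = 8, Δ₂ = 28, Δ₃ = 24.
All leading minors are positive, so H is positive definite: a local minimum.

local minimum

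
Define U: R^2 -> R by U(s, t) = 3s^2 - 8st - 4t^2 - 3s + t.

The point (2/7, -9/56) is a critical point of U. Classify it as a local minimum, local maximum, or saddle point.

saddle point

The Hessian of U is constant: H = [[6, -8], [-8, -8]].
det(H) = 6·(-8) − (-8)² = -112.
Since det(H) < 0, H is indefinite and the critical point is a saddle point.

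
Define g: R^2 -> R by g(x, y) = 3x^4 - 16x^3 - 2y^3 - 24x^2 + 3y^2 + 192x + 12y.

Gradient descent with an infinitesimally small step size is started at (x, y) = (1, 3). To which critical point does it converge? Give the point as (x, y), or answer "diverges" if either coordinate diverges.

g is separable, so gradient descent decouples: x follows -∂g/∂x, y follows -∂g/∂y.
∂g/∂x = 12(x - 4)(x - 2)(x + 2); at x=1 this is 108, so x decreases.
∂g/∂y = -6(y - 2)(y + 1); at y=3 this is -24, so y increases.
The y-coordinate has no critical point in that direction and runs off to infinity.

diverges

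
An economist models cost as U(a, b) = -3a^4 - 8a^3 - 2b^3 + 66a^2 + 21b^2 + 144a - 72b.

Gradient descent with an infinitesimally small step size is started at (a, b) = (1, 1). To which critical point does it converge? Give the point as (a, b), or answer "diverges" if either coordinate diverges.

U is separable, so gradient descent decouples: a follows -∂U/∂a, b follows -∂U/∂b.
∂U/∂a = -12(a - 3)(a + 1)(a + 4); at a=1 this is 240, so a decreases.
∂U/∂b = -6(b - 4)(b - 3); at b=1 this is -36, so b increases.
a converges to its nearest critical value -1 (a local min of the a-part); b converges to 3. The iterate converges to (-1, 3).

(-1, 3)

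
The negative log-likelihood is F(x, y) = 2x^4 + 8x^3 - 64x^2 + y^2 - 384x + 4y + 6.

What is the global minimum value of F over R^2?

-1534

F(x,y) separates as P(x) + Q(y) + 6, so its minimum is min P + min Q + 6.
P'(x) = 8(x - 4)(x + 3)(x + 4) vanishes at x ∈ {-4, -3, 4}; Q'(y) = 2y + 4 vanishes at y ∈ {-2}.
Local minima of P (where P''>0): P(-4)=512, P(4)=-1536. Local minima of Q: Q(-2)=-4.
So the global minimum of F is P(4) + Q(-2) + 6 = -1536 − 4 + 6 = -1534, attained at (4, -2).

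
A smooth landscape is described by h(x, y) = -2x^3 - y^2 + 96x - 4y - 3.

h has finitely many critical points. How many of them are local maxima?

h separates as a function of x plus a function of y, so ∇h=0 decouples.
∂h/∂x = -6(x - 4)(x + 4) = 0 at x ∈ {-4, 4}; ∂h/∂y = -2(y + 2) = 0 at y ∈ {-2}.
The Hessian is diagonal: diag(h_xx, h_yy). Second derivatives: h_xx(-4)=48, h_xx(4)=-48; h_yy(-2)=-2.
Local maxima occur where both diagonal entries negative: (4, -2). Count: 1.

1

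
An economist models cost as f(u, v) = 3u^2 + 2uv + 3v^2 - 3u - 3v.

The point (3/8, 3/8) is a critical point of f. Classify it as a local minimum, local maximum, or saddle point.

The Hessian of f is constant: H = [[6, 2], [2, 6]].
det(H) = 6·6 − 2² = 32.
det(H) > 0 and tr(H) = 12 > 0, so H is positive definite and the point is a local minimum.

local minimum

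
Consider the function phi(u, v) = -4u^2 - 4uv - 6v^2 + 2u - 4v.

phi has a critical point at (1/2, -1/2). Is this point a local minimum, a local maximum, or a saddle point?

The Hessian of phi is constant: H = [[-8, -4], [-4, -12]].
det(H) = (-8)·(-12) − (-4)² = 80.
det(H) > 0 and tr(H) = -20 < 0, so H is negative definite and the point is a local maximum.

local maximum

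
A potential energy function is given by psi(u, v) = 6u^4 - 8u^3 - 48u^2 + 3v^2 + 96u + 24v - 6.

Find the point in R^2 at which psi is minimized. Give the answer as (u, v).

(-2, -4)

psi(u,v) separates as P(u) + Q(v) − 6, so its minimum is min P + min Q − 6.
P'(u) = 24(u - 2)(u - 1)(u + 2) vanishes at u ∈ {-2, 1, 2}; Q'(v) = 6v + 24 vanishes at v ∈ {-4}.
Local minima of P (where P''>0): P(-2)=-224, P(2)=32. Local minima of Q: Q(-4)=-48.
So the global minimum of psi is P(-2) + Q(-4) − 6 = -224 − 48 − 6 = -278, attained at (-2, -4).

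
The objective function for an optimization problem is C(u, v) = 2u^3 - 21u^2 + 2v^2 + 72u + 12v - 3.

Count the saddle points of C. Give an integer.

1

C separates as a function of u plus a function of v, so ∇C=0 decouples.
∂C/∂u = 6(u - 4)(u - 3) = 0 at u ∈ {3, 4}; ∂C/∂v = 4(v + 3) = 0 at v ∈ {-3}.
The Hessian is diagonal: diag(C_uu, C_vv). Second derivatives: C_uu(3)=-6, C_uu(4)=6; C_vv(-3)=4.
Saddle points occur where the two diagonal entries have opposite signs: (3, -3). Count: 1.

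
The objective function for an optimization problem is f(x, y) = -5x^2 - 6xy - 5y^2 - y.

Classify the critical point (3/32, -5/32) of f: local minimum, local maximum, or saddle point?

local maximum

The Hessian of f is constant: H = [[-10, -6], [-6, -10]].
det(H) = (-10)·(-10) − (-6)² = 64.
det(H) > 0 and tr(H) = -20 < 0, so H is negative definite and the point is a local maximum.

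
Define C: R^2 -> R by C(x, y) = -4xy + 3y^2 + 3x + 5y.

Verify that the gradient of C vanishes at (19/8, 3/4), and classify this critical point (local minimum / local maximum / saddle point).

∇C = (-4y + 3, -4x + 6y + 5); substituting (19/8, 3/4) gives ∇C = (0, 0), so (19/8, 3/4) is indeed a critical point.
The Hessian of C is constant: H = [[0, -4], [-4, 6]].
det(H) = 0·6 − (-4)² = -16.
Since det(H) < 0, H is indefinite and the critical point is a saddle point.

saddle point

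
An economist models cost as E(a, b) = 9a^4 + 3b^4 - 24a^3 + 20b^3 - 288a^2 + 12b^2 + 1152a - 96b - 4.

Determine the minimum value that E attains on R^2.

-5441

E(a,b) separates as P(a) + Q(b) − 4, so its minimum is min P + min Q − 4.
P'(a) = 36(a - 4)(a - 2)(a + 4) vanishes at a ∈ {-4, 2, 4}; Q'(b) = 12(b - 1)(b + 2)(b + 4) vanishes at b ∈ {-4, -2, 1}.
Local minima of P (where P''>0): P(-4)=-5376, P(4)=768. Local minima of Q: Q(-4)=64, Q(1)=-61.
So the global minimum of E is P(-4) + Q(1) − 4 = -5376 − 61 − 4 = -5441, attained at (-4, 1).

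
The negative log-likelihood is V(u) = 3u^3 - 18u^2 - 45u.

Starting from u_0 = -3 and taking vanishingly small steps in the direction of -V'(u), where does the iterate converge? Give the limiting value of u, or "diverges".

diverges

V'(u) = 9(u - 5)(u + 1), so V'(-3) = 144.
Gradient descent moves in the -V' direction, i.e. u is decreasing.
There is no critical point below u=-3, and V' keeps the same sign, so the iterate runs off to −∞.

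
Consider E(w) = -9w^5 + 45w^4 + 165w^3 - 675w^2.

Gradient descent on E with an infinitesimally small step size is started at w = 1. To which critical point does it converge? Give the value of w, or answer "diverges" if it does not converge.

2

E'(w) = -45w(w - 5)(w - 2)(w + 3), so E'(1) = -720.
Gradient descent moves in the -E' direction, i.e. w is increasing.
The nearest critical point in that direction is w = 2, where E'' = 1350 > 0 (a local minimum). The iterate converges there.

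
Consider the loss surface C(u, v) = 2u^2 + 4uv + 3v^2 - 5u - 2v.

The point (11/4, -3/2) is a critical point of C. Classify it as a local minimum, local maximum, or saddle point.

The Hessian of C is constant: H = [[4, 4], [4, 6]].
det(H) = 4·6 − 4² = 8.
det(H) > 0 and tr(H) = 10 > 0, so H is positive definite and the point is a local minimum.

local minimum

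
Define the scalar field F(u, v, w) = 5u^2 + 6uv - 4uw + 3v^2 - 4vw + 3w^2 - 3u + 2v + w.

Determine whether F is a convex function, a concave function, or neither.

F is quadratic, so its Hessian is the constant matrix H = [[10, 6, -4], [6, 6, -4], [-4, -4, 6]].
Leading principal minors: 10, 24, 80.
All positive ⇒ H ≻ 0 ⇒ convex.

convex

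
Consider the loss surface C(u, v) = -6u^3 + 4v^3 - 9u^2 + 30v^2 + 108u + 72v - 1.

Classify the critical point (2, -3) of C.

The mixed partial ∂²C/∂u∂v is 0, so the Hessian at any point is diag(C_uu, C_vv) = diag(-18(2u + 1), 12(2v + 5)).
At (2, -3): H = diag(-90, -12).
Both eigenvalues are negative, so H is negative definite: a local maximum.

local maximum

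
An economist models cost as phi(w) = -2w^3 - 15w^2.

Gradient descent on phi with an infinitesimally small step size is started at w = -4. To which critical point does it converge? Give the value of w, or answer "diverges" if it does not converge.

-5

phi'(w) = -6w(w + 5), so phi'(-4) = 24.
Gradient descent moves in the -phi' direction, i.e. w is decreasing.
The nearest critical point in that direction is w = -5, where phi'' = 30 > 0 (a local minimum). The iterate converges there.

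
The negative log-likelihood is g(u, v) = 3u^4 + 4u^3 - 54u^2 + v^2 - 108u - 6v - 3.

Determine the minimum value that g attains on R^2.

g(u,v) separates as P(u) + Q(v) − 3, so its minimum is min P + min Q − 3.
P'(u) = 12(u - 3)(u + 1)(u + 3) vanishes at u ∈ {-3, -1, 3}; Q'(v) = 2v - 6 vanishes at v ∈ {3}.
Local minima of P (where P''>0): P(-3)=-27, P(3)=-459. Local minima of Q: Q(3)=-9.
So the global minimum of g is P(3) + Q(3) − 3 = -459 − 9 − 3 = -471, attained at (3, 3).

-471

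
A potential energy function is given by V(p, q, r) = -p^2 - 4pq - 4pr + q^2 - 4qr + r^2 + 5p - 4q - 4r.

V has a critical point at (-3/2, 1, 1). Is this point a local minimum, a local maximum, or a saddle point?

The Hessian is constant: H = [[-2, -4, -4], [-4, 2, -4], [-4, -4, 2]].
Leading principal minors: Δ₁ = -2, Δ₂ = -20, Δ₃ = -168.
The minors fit neither the all-positive nor the alternating-sign pattern, so H is indefinite: a saddle point.

saddle point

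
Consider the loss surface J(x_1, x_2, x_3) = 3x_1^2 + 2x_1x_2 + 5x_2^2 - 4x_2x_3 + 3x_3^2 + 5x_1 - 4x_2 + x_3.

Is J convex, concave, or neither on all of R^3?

J is quadratic, so its Hessian is the constant matrix H = [[6, 2, 0], [2, 10, -4], [0, -4, 6]].
Leading principal minors: 6, 56, 240.
All positive ⇒ H ≻ 0 ⇒ convex.

convex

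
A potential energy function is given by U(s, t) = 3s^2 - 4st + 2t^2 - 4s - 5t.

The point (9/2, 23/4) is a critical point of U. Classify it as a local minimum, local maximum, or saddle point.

The Hessian of U is constant: H = [[6, -4], [-4, 4]].
det(H) = 6·4 − (-4)² = 8.
det(H) > 0 and tr(H) = 10 > 0, so H is positive definite and the point is a local minimum.

local minimum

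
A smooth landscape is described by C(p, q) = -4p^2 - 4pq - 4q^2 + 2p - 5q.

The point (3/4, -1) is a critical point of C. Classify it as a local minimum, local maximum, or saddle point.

local maximum

The Hessian of C is constant: H = [[-8, -4], [-4, -8]].
det(H) = (-8)·(-8) − (-4)² = 48.
det(H) > 0 and tr(H) = -16 < 0, so H is negative definite and the point is a local maximum.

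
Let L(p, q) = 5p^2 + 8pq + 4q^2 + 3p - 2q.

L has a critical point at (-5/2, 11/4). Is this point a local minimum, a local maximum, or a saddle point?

The Hessian of L is constant: H = [[10, 8], [8, 8]].
det(H) = 10·8 − 8² = 16.
det(H) > 0 and tr(H) = 18 > 0, so H is positive definite and the point is a local minimum.

local minimum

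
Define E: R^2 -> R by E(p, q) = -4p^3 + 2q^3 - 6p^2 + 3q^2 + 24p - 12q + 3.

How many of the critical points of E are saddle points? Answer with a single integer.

E separates as a function of p plus a function of q, so ∇E=0 decouples.
∂E/∂p = -12(p - 1)(p + 2) = 0 at p ∈ {-2, 1}; ∂E/∂q = 6(q - 1)(q + 2) = 0 at q ∈ {-2, 1}.
The Hessian is diagonal: diag(E_pp, E_qq). Second derivatives: E_pp(-2)=36, E_pp(1)=-36; E_qq(-2)=-18, E_qq(1)=18.
Saddle points occur where the two diagonal entries have opposite signs: (-2, -2), (1, 1). Count: 2.

2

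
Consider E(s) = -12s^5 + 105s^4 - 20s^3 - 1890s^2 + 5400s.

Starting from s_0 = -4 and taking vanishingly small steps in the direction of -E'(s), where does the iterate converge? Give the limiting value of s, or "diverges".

-3

E'(s) = -60(s - 5)(s - 3)(s - 2)(s + 3), so E'(-4) = -22680.
Gradient descent moves in the -E' direction, i.e. s is increasing.
The nearest critical point in that direction is s = -3, where E'' = 14400 > 0 (a local minimum). The iterate converges there.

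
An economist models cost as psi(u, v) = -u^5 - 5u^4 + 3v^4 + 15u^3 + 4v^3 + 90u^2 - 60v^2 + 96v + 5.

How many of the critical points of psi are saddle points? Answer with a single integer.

6

psi separates as a function of u plus a function of v, so ∇psi=0 decouples.
∂psi/∂u = -5u(u - 3)(u + 3)(u + 4) = 0 at u ∈ {-4, -3, 0, 3}; ∂psi/∂v = 12(v - 2)(v - 1)(v + 4) = 0 at v ∈ {-4, 1, 2}.
The Hessian is diagonal: diag(psi_uu, psi_vv). Second derivatives: psi_uu(-4)=140, psi_uu(-3)=-90, psi_uu(0)=180, psi_uu(3)=-630; psi_vv(-4)=360, psi_vv(1)=-60, psi_vv(2)=72.
Saddle points occur where the two diagonal entries have opposite signs: (-4, 1), (-3, -4), (-3, 2), (0, 1), (3, -4), (3, 2). Count: 6.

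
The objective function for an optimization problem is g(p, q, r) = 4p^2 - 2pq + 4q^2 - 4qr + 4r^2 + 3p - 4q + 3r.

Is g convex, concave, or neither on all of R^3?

convex

g is quadratic, so its Hessian is the constant matrix H = [[8, -2, 0], [-2, 8, -4], [0, -4, 8]].
Leading principal minors: 8, 60, 352.
All positive ⇒ H ≻ 0 ⇒ convex.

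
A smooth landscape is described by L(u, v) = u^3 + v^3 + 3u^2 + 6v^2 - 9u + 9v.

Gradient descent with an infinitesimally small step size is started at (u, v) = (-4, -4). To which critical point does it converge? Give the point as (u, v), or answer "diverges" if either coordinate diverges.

L is separable, so gradient descent decouples: u follows -∂L/∂u, v follows -∂L/∂v.
∂L/∂u = 3(u - 1)(u + 3); at u=-4 this is 15, so u decreases.
∂L/∂v = 3(v + 1)(v + 3); at v=-4 this is 9, so v decreases.
The u-coordinate has no critical point in that direction and runs off to infinity.

diverges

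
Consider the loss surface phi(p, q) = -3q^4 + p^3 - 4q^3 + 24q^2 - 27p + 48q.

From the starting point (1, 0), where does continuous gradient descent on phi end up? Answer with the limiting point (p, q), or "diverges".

phi is separable, so gradient descent decouples: p follows -∂phi/∂p, q follows -∂phi/∂q.
∂phi/∂p = 3(p - 3)(p + 3); at p=1 this is -24, so p increases.
∂phi/∂q = -12(q - 2)(q + 1)(q + 2); at q=0 this is 48, so q decreases.
p converges to its nearest critical value 3 (a local min of the p-part); q converges to -1. The iterate converges to (3, -1).

(3, -1)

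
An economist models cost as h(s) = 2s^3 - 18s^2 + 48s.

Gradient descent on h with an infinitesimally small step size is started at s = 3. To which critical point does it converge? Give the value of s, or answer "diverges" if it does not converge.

4

h'(s) = 6(s - 4)(s - 2), so h'(3) = -6.
Gradient descent moves in the -h' direction, i.e. s is increasing.
The nearest critical point in that direction is s = 4, where h'' = 12 > 0 (a local minimum). The iterate converges there.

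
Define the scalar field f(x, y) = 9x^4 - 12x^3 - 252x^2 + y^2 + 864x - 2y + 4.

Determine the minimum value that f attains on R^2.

f(x,y) separates as P(x) + Q(y) + 4, so its minimum is min P + min Q + 4.
P'(x) = 36(x - 3)(x - 2)(x + 4) vanishes at x ∈ {-4, 2, 3}; Q'(y) = 2y - 2 vanishes at y ∈ {1}.
Local minima of P (where P''>0): P(-4)=-4416, P(3)=729. Local minima of Q: Q(1)=-1.
So the global minimum of f is P(-4) + Q(1) + 4 = -4416 − 1 + 4 = -4413, attained at (-4, 1).

-4413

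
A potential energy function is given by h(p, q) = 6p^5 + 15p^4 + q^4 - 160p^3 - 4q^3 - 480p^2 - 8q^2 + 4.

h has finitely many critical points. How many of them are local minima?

4

h separates as a function of p plus a function of q, so ∇h=0 decouples.
∂h/∂p = 30p(p - 4)(p + 2)(p + 4) = 0 at p ∈ {-4, -2, 0, 4}; ∂h/∂q = 4q(q - 4)(q + 1) = 0 at q ∈ {-1, 0, 4}.
The Hessian is diagonal: diag(h_pp, h_qq). Second derivatives: h_pp(-4)=-1920, h_pp(-2)=720, h_pp(0)=-960, h_pp(4)=5760; h_qq(-1)=20, h_qq(0)=-16, h_qq(4)=80.
Local minima occur where both diagonal entries positive: (-2, -1), (-2, 4), (4, -1), (4, 4). Count: 4.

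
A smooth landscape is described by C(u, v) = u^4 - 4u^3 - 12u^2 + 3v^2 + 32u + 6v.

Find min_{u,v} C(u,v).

-67

C(u,v) separates as P(u) + Q(v), so its minimum is min P + min Q.
P'(u) = 4(u - 4)(u - 1)(u + 2) vanishes at u ∈ {-2, 1, 4}; Q'(v) = 6v + 6 vanishes at v ∈ {-1}.
Local minima of P (where P''>0): P(-2)=-64, P(4)=-64. Local minima of Q: Q(-1)=-3.
So the global minimum of C is P(-2) + Q(-1) = -64 − 3 = -67, attained at (-2, -1).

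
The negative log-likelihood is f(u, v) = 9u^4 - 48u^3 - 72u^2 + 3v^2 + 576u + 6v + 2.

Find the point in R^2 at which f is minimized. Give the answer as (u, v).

(-2, -1)

f(u,v) separates as P(u) + Q(v) + 2, so its minimum is min P + min Q + 2.
P'(u) = 36(u - 4)(u - 2)(u + 2) vanishes at u ∈ {-2, 2, 4}; Q'(v) = 6v + 6 vanishes at v ∈ {-1}.
Local minima of P (where P''>0): P(-2)=-912, P(4)=384. Local minima of Q: Q(-1)=-3.
So the global minimum of f is P(-2) + Q(-1) + 2 = -912 − 3 + 2 = -913, attained at (-2, -1).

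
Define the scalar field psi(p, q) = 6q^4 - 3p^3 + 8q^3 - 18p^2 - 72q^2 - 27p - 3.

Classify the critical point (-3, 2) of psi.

The mixed partial ∂²psi/∂p∂q is 0, so the Hessian at any point is diag(psi_pp, psi_qq) = diag(-18(p + 2), 24(3q^2 + 2q - 6)).
At (-3, 2): H = diag(18, 240).
Both eigenvalues are positive, so H is positive definite: a local minimum.

local minimum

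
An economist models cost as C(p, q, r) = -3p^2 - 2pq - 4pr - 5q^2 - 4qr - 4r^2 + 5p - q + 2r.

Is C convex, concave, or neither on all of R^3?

C is quadratic, so its Hessian is the constant matrix H = [[-6, -2, -4], [-2, -10, -4], [-4, -4, -8]].
Leading principal minors: -6, 56, -256.
Signs alternate −, +, − ⇒ H ≺ 0 ⇒ concave.

concave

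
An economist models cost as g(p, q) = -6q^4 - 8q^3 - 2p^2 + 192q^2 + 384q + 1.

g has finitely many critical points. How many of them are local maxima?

2

g separates as a function of p plus a function of q, so ∇g=0 decouples.
∂g/∂p = -4p = 0 at p ∈ {0}; ∂g/∂q = -24(q - 4)(q + 1)(q + 4) = 0 at q ∈ {-4, -1, 4}.
The Hessian is diagonal: diag(g_pp, g_qq). Second derivatives: g_pp(0)=-4; g_qq(-4)=-576, g_qq(-1)=360, g_qq(4)=-960.
Local maxima occur where both diagonal entries negative: (0, -4), (0, 4). Count: 2.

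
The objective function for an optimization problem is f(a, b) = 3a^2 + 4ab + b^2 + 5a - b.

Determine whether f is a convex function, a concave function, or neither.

f is quadratic, so its Hessian is the constant matrix H = [[6, 4], [4, 2]].
det(H) = -4, tr(H) = 8.
det(H) < 0, so H is indefinite: neither convex nor concave.

neither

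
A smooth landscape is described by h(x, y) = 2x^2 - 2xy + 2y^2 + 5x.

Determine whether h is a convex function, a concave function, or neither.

convex

h is quadratic, so its Hessian is the constant matrix H = [[4, -2], [-2, 4]].
det(H) = 12, tr(H) = 8.
det(H) > 0 and tr(H) > 0, so H is positive definite everywhere: convex.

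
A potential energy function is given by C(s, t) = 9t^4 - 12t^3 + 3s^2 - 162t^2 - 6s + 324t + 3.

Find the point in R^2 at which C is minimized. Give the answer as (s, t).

C(s,t) separates as P(s) + Q(t) + 3, so its minimum is min P + min Q + 3.
P'(s) = 6s - 6 vanishes at s ∈ {1}; Q'(t) = 36(t - 3)(t - 1)(t + 3) vanishes at t ∈ {-3, 1, 3}.
Local minima of P (where P''>0): P(1)=-3. Local minima of Q: Q(-3)=-1377, Q(3)=-81.
So the global minimum of C is P(1) + Q(-3) + 3 = -3 − 1377 + 3 = -1377, attained at (1, -3).

(1, -3)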